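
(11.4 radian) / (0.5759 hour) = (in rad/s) 0.005499. Check: 11.4 radian = 11.4 rad. 1 hour = 3600 s, so 0.5759 hour = 0.5759 * 3600 = 2073.24 s. Combine: 11.4 rad / 2073.24 s = 0.0054986398 rad/s. Result: 0.0054986398 rad/s ≈ 0.005499 rad/s (4 s.f.).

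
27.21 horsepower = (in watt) 2.029e+04. Check: 1 horsepower = 745.69987 W, so 27.21 horsepower = 27.21 * 745.69987 = 20290.494 W. 20290.494 W = 20290.494 watt ≈ 2.029e+04 watt (4 s.f.).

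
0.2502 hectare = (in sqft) 2.693e+04. Check: 1 hectare = 10000 m^2, so 0.2502 hectare = 0.2502 * 10000 = 2502 m^2. 1 sqft = 0.09290304 m^2, so 2502 m^2 = 2502 / 0.09290304 = 26931.304 sqft ≈ 2.693e+04 sqft (4 s.f.).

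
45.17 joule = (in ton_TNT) 45.17 joule = 45.17 J. 1 ton_TNT = 4.184e+09 J, so 45.17 J = 45.17 / 4.184e+09 = 1.0795889e-08 ton_TNT ≈ 1.08e-08 ton_TNT (4 s.f.). Final answer: 1.08e-08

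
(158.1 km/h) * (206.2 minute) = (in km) 543.3. Check: 1 km/h = 0.27777778 m/s, so 158.1 km/h = 158.1 * 0.27777778 = 43.916667 m/s. 1 minute = 60 s, so 206.2 minute = 206.2 * 60 = 12372 s. Combine: 43.916667 m/s * 12372 s = 543337 m. 1 km = 1000 m, so 543337 m = 543337 / 1000 = 543.337 km ≈ 543.3 km (4 s.f.).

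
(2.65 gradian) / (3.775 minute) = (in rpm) 0.001755. Check: 1 gradian = 0.015707963 rad, so 2.65 gradian = 2.65 * 0.015707963 = 0.041626103 rad. 1 minute = 60 s, so 3.775 minute = 3.775 * 60 = 226.5 s. Combine: 0.041626103 rad / 226.5 s = 0.0001837797 rad/s. 1 rpm = 0.10471976 rad/s, so 0.0001837797 rad/s = 0.0001837797 / 0.10471976 = 0.0017549669 rpm ≈ 0.001755 rpm (4 s.f.).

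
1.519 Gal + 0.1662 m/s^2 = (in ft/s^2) 0.5951. Check: 1 Gal = 0.01 m/s^2, so 1.519 Gal = 1.519 * 0.01 = 0.01519 m/s^2. 0.1662 m/s^2 is already in m/s^2. Sum: 0.01519 + 0.1662 = 0.18139 m/s^2. 1 ft/s^2 = 0.3048 m/s^2, so 0.18139 m/s^2 = 0.18139 / 0.3048 = 0.59511155 ft/s^2 ≈ 0.5951 ft/s^2 (4 s.f.).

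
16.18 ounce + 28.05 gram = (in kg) 0.4867. Check: 1 ounce = 0.028349523 kg, so 16.18 ounce = 16.18 * 0.028349523 = 0.45869528 kg. 1 gram = 0.001 kg, so 28.05 gram = 28.05 * 0.001 = 0.02805 kg. Sum: 0.45869528 + 0.02805 = 0.48674528 kg. Result: 0.48674528 kg ≈ 0.4867 kg (4 s.f.).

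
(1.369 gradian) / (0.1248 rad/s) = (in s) 1 gradian = 0.015707963 rad, so 1.369 gradian = 1.369 * 0.015707963 = 0.021504202 rad. 0.1248 rad/s is already in rad/s. Combine: 0.021504202 rad / 0.1248 rad/s = 0.17230931 s. Result: 0.17230931 s ≈ 0.1723 s (4 s.f.). Final answer: 0.1723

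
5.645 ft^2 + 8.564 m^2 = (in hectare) 1 ft^2 = 0.09290304 m^2, so 5.645 ft^2 = 5.645 * 0.09290304 = 0.52443766 m^2. 8.564 m^2 is already in m^2. Sum: 0.52443766 + 8.564 = 9.0884377 m^2. 1 hectare = 10000 m^2, so 9.0884377 m^2 = 9.0884377 / 10000 = 0.00090884377 hectare ≈ 0.0009088 hectare (4 s.f.). Final answer: 0.0009088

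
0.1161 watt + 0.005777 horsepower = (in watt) 0.1161 watt = 0.1161 W. 1 horsepower = 745.69987 W, so 0.005777 horsepower = 0.005777 * 745.69987 = 4.3079082 W. Sum: 0.1161 + 4.3079082 = 4.4240082 W. 4.4240082 W = 4.4240082 watt ≈ 4.424 watt (4 s.f.). Final answer: 4.424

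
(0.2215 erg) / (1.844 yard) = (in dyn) 1 erg = 1e-07 J, so 0.2215 erg = 0.2215 * 1e-07 = 2.215e-08 J. 1 yard = 0.9144 m, so 1.844 yard = 1.844 * 0.9144 = 1.6861536 m. Combine: 2.215e-08 J / 1.6861536 m = 1.3136407e-08 N. 1 dyn = 1e-05 N, so 1.3136407e-08 N = 1.3136407e-08 / 1e-05 = 0.0013136407 dyn ≈ 0.001314 dyn (4 s.f.). Final answer: 0.001314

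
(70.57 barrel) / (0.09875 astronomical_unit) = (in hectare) 1 barrel = 0.15898729 m^3, so 70.57 barrel = 70.57 * 0.15898729 = 11.219733 m^3. 1 astronomical_unit = 1.4959787e+11 m, so 0.09875 astronomical_unit = 0.09875 * 1.4959787e+11 = 1.477279e+10 m. Combine: 11.219733 m^3 / 1.477279e+10 m = 7.5948643e-10 m^2. 1 hectare = 10000 m^2, so 7.5948643e-10 m^2 = 7.5948643e-10 / 10000 = 7.5948643e-14 hectare ≈ 7.595e-14 hectare (4 s.f.). Final answer: 7.595e-14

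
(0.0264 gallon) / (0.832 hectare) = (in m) 1.201e-08. Check: 1 gallon = 0.0037854118 m^3, so 0.0264 gallon = 0.0264 * 0.0037854118 = 9.9934871e-05 m^3. 1 hectare = 10000 m^2, so 0.832 hectare = 0.832 * 10000 = 8320 m^2. Combine: 9.9934871e-05 m^3 / 8320 m^2 = 1.2011403e-08 m. Result: 1.2011403e-08 m ≈ 1.201e-08 m (4 s.f.).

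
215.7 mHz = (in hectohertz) 1 mHz = 0.001 Hz, so 215.7 mHz = 215.7 * 0.001 = 0.2157 Hz. 1 hectohertz = 100 Hz, so 0.2157 Hz = 0.2157 / 100 = 0.002157 hectohertz. Final answer: 0.002157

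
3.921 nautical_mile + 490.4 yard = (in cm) 7.71e+05. Check: 1 nautical_mile = 1852 m, so 3.921 nautical_mile = 3.921 * 1852 = 7261.692 m. 1 yard = 0.9144 m, so 490.4 yard = 490.4 * 0.9144 = 448.42176 m. Sum: 7261.692 + 448.42176 = 7710.1138 m. 1 cm = 0.01 m, so 7710.1138 m = 7710.1138 / 0.01 = 771011.38 cm ≈ 7.71e+05 cm (4 s.f.).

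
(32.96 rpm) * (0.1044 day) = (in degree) 1.784e+06. Check: 1 rpm = 0.10471976 rad/s, so 32.96 rpm = 32.96 * 0.10471976 = 3.4515631 rad/s. 1 day = 86400 s, so 0.1044 day = 0.1044 * 86400 = 9020.16 s. Combine: 3.4515631 rad/s * 9020.16 s = 31133.652 rad. 1 degree = 0.017453293 rad, so 31133.652 rad = 31133.652 / 0.017453293 = 1783826.8 degree ≈ 1.784e+06 degree (4 s.f.).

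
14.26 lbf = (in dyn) 6.343e+06. Check: 1 lbf = 4.4482216 N, so 14.26 lbf = 14.26 * 4.4482216 = 63.43164 N. 1 dyn = 1e-05 N, so 63.43164 N = 63.43164 / 1e-05 = 6343164 dyn ≈ 6.343e+06 dyn (4 s.f.).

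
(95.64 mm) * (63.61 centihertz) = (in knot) 0.1183. Check: 1 mm = 0.001 m, so 95.64 mm = 95.64 * 0.001 = 0.09564 m. 1 centihertz = 0.01 Hz, so 63.61 centihertz = 63.61 * 0.01 = 0.6361 Hz. Combine: 0.09564 m * 0.6361 Hz = 0.060836604 m/s. 1 knot = 0.51444444 m/s, so 0.060836604 m/s = 0.060836604 / 0.51444444 = 0.1182569 knot ≈ 0.1183 knot (4 s.f.).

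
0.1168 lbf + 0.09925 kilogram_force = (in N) 1.493. Check: 1 lbf = 4.4482216 N, so 0.1168 lbf = 0.1168 * 4.4482216 = 0.51955228 N. 1 kilogram_force = 9.80665 N, so 0.09925 kilogram_force = 0.09925 * 9.80665 = 0.97331001 N. Sum: 0.51955228 + 0.97331001 = 1.4928623 N. Result: 1.4928623 N ≈ 1.493 N (4 s.f.).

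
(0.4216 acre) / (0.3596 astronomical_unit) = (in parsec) 1.028e-24. Check: 1 acre = 4046.8564 m^2, so 0.4216 acre = 0.4216 * 4046.8564 = 1706.1547 m^2. 1 astronomical_unit = 1.4959787e+11 m, so 0.3596 astronomical_unit = 0.3596 * 1.4959787e+11 = 5.3795394e+10 m. Combine: 1706.1547 m^2 / 5.3795394e+10 m = 3.1715627e-08 m. 1 parsec = 3.0856776e+16 m, so 3.1715627e-08 m = 3.1715627e-08 / 3.0856776e+16 = 1.0278335e-24 parsec ≈ 1.028e-24 parsec (4 s.f.).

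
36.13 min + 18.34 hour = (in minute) 1 min = 60 s, so 36.13 min = 36.13 * 60 = 2167.8 s. 1 hour = 3600 s, so 18.34 hour = 18.34 * 3600 = 66024 s. Sum: 2167.8 + 66024 = 68191.8 s. 1 minute = 60 s, so 68191.8 s = 68191.8 / 60 = 1136.53 minute ≈ 1137 minute (4 s.f.). Final answer: 1137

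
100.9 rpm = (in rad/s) 1 rpm = 0.10471976 rad/s, so 100.9 rpm = 100.9 * 0.10471976 = 10.566223 rad/s. Result: 10.566223 rad/s ≈ 10.57 rad/s (4 s.f.). Final answer: 10.57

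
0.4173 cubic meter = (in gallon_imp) 0.4173 cubic meter = 0.4173 m^3. 1 gallon_imp = 0.00454609 m^3, so 0.4173 m^3 = 0.4173 / 0.00454609 = 91.793167 gallon_imp ≈ 91.79 gallon_imp (4 s.f.). Final answer: 91.79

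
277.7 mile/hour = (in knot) 1 mile/hour = 0.44704 m/s, so 277.7 mile/hour = 277.7 * 0.44704 = 124.14301 m/s. 1 knot = 0.51444444 m/s, so 124.14301 m/s = 124.14301 / 0.51444444 = 241.3147 knot ≈ 241.3 knot (4 s.f.). Final answer: 241.3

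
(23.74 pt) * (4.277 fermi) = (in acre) 8.851e-21. Check: 1 pt = 0.00035277778 m, so 23.74 pt = 23.74 * 0.00035277778 = 0.0083749444 m. 1 fermi = 1e-15 m, so 4.277 fermi = 4.277 * 1e-15 = 4.277e-15 m. Combine: 0.0083749444 m * 4.277e-15 m = 3.5819637e-17 m^2. 1 acre = 4046.8564 m^2, so 3.5819637e-17 m^2 = 3.5819637e-17 / 4046.8564 = 8.8512252e-21 acre ≈ 8.851e-21 acre (4 s.f.).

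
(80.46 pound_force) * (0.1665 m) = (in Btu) 1 pound_force = 4.4482216 N, so 80.46 pound_force = 80.46 * 4.4482216 = 357.90391 N. 0.1665 m is already in m. Combine: 357.90391 N * 0.1665 m = 59.591001 J. 1 Btu = 1055.0559 J, so 59.591001 J = 59.591001 / 1055.0559 = 0.056481371 Btu ≈ 0.05648 Btu (4 s.f.). Final answer: 0.05648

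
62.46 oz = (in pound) 3.904. Check: 1 oz = 0.028349523 kg, so 62.46 oz = 62.46 * 0.028349523 = 1.7707112 kg. 1 pound = 0.45359237 kg, so 1.7707112 kg = 1.7707112 / 0.45359237 = 3.90375 pound ≈ 3.904 pound (4 s.f.).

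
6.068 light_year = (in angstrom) 1 light_year = 9.4607305e+15 m, so 6.068 light_year = 6.068 * 9.4607305e+15 = 5.7407713e+16 m. 1 angstrom = 1e-10 m, so 5.7407713e+16 m = 5.7407713e+16 / 1e-10 = 5.7407713e+26 angstrom ≈ 5.741e+26 angstrom (4 s.f.). Final answer: 5.741e+26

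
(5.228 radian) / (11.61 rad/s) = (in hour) 0.0001251. Check: 5.228 radian = 5.228 rad. 11.61 rad/s is already in rad/s. Combine: 5.228 rad / 11.61 rad/s = 0.45030146 s. 1 hour = 3600 s, so 0.45030146 s = 0.45030146 / 3600 = 0.00012508374 hour ≈ 0.0001251 hour (4 s.f.).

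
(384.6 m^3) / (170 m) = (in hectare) 384.6 m^3 is already in m^3. 170 m is already in m. Combine: 384.6 m^3 / 170 m = 2.2623529 m^2. 1 hectare = 10000 m^2, so 2.2623529 m^2 = 2.2623529 / 10000 = 0.00022623529 hectare ≈ 0.0002262 hectare (4 s.f.). Final answer: 0.0002262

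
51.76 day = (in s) 1 day = 86400 s, so 51.76 day = 51.76 * 86400 = 4472064 s. Result: 4472064 s ≈ 4.472e+06 s (4 s.f.). Final answer: 4.472e+06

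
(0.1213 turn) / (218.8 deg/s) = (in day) 2.31e-06. Check: 1 turn = 6.2831853 rad, so 0.1213 turn = 0.1213 * 6.2831853 = 0.76215038 rad. 1 deg/s = 0.017453293 rad/s, so 218.8 deg/s = 218.8 * 0.017453293 = 3.8187804 rad/s. Combine: 0.76215038 rad / 3.8187804 rad/s = 0.19957952 s. 1 day = 86400 s, so 0.19957952 s = 0.19957952 / 86400 = 2.3099482e-06 day ≈ 2.31e-06 day (4 s.f.).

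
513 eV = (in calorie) 1 eV = 1.6021766e-19 J, so 513 eV = 513 * 1.6021766e-19 = 8.2191661e-17 J. 1 calorie = 4.184 J, so 8.2191661e-17 J = 8.2191661e-17 / 4.184 = 1.9644279e-17 calorie ≈ 1.964e-17 calorie (4 s.f.). Final answer: 1.964e-17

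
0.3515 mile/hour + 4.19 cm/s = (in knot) 1 mile/hour = 0.44704 m/s, so 0.3515 mile/hour = 0.3515 * 0.44704 = 0.15713456 m/s. 1 cm/s = 0.01 m/s, so 4.19 cm/s = 4.19 * 0.01 = 0.0419 m/s. Sum: 0.15713456 + 0.0419 = 0.19903456 m/s. 1 knot = 0.51444444 m/s, so 0.19903456 m/s = 0.19903456 / 0.51444444 = 0.38689223 knot ≈ 0.3869 knot (4 s.f.). Final answer: 0.3869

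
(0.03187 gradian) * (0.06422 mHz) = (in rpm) 3.07e-07. Check: 1 gradian = 0.015707963 rad, so 0.03187 gradian = 0.03187 * 0.015707963 = 0.00050061279 rad. 1 mHz = 0.001 Hz, so 0.06422 mHz = 0.06422 * 0.001 = 6.422e-05 Hz. Combine: 0.00050061279 rad * 6.422e-05 Hz = 3.2149353e-08 rad/s. 1 rpm = 0.10471976 rad/s, so 3.2149353e-08 rad/s = 3.2149353e-08 / 0.10471976 = 3.0700371e-07 rpm ≈ 3.07e-07 rpm (4 s.f.).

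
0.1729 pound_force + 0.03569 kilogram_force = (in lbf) 1 pound_force = 4.4482216 N, so 0.1729 pound_force = 0.1729 * 4.4482216 = 0.76909752 N. 1 kilogram_force = 9.80665 N, so 0.03569 kilogram_force = 0.03569 * 9.80665 = 0.34999934 N. Sum: 0.76909752 + 0.34999934 = 1.1190969 N. 1 lbf = 4.4482216 N, so 1.1190969 N = 1.1190969 / 4.4482216 = 0.25158298 lbf ≈ 0.2516 lbf (4 s.f.). Final answer: 0.2516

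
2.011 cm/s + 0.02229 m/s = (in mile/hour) 0.09485. Check: 1 cm/s = 0.01 m/s, so 2.011 cm/s = 2.011 * 0.01 = 0.02011 m/s. 0.02229 m/s is already in m/s. Sum: 0.02011 + 0.02229 = 0.0424 m/s. 1 mile/hour = 0.44704 m/s, so 0.0424 m/s = 0.0424 / 0.44704 = 0.094846099 mile/hour ≈ 0.09485 mile/hour (4 s.f.).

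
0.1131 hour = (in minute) 1 hour = 3600 s, so 0.1131 hour = 0.1131 * 3600 = 407.16 s. 1 minute = 60 s, so 407.16 s = 407.16 / 60 = 6.786 minute. Final answer: 6.786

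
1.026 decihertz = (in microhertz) 1 decihertz = 0.1 Hz, so 1.026 decihertz = 1.026 * 0.1 = 0.1026 Hz. 1 microhertz = 1e-06 Hz, so 0.1026 Hz = 0.1026 / 1e-06 = 102600 microhertz ≈ 1.026e+05 microhertz (4 s.f.). Final answer: 1.026e+05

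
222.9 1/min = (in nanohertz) 3.715e+09. Check: 1 1/min = 0.016666667 Hz, so 222.9 1/min = 222.9 * 0.016666667 = 3.715 Hz. 1 nanohertz = 1e-09 Hz, so 3.715 Hz = 3.715 / 1e-09 = 3.715e+09 nanohertz.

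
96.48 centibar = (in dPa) 9.648e+05. Check: 1 centibar = 1000 Pa, so 96.48 centibar = 96.48 * 1000 = 96480 Pa. 1 dPa = 0.1 Pa, so 96480 Pa = 96480 / 0.1 = 964800 dPa ≈ 9.648e+05 dPa (4 s.f.).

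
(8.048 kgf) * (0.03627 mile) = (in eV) 1 kgf = 9.80665 N, so 8.048 kgf = 8.048 * 9.80665 = 78.923919 N. 1 mile = 1609.344 m, so 0.03627 mile = 0.03627 * 1609.344 = 58.370907 m. Combine: 78.923919 N * 58.370907 m = 4606.8607 J. 1 eV = 1.6021766e-19 J, so 4606.8607 J = 4606.8607 / 1.6021766e-19 = 2.8753763e+22 eV ≈ 2.875e+22 eV (4 s.f.). Final answer: 2.875e+22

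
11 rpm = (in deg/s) 66. Check: 1 rpm = 0.10471976 rad/s, so 11 rpm = 11 * 0.10471976 = 1.1519173 rad/s. 1 deg/s = 0.017453293 rad/s, so 1.1519173 rad/s = 1.1519173 / 0.017453293 = 66 deg/s.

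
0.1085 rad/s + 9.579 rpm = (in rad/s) 1.112. Check: 0.1085 rad/s is already in rad/s. 1 rpm = 0.10471976 rad/s, so 9.579 rpm = 9.579 * 0.10471976 = 1.0031105 rad/s. Sum: 0.1085 + 1.0031105 = 1.1116105 rad/s. Result: 1.1116105 rad/s ≈ 1.112 rad/s (4 s.f.).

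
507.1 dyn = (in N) 0.005071. Check: 1 dyn = 1e-05 N, so 507.1 dyn = 507.1 * 1e-05 = 0.005071 N. Result: 0.005071 N.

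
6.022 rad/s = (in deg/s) 345. Check: 1 deg/s = 0.017453293 rad/s, so 6.022 rad/s = 6.022 / 0.017453293 = 345.03518 deg/s ≈ 345 deg/s (4 s.f.).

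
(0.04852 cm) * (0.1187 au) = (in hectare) 1 cm = 0.01 m, so 0.04852 cm = 0.04852 * 0.01 = 0.0004852 m. 1 au = 1.4959787e+11 m, so 0.1187 au = 0.1187 * 1.4959787e+11 = 1.7757267e+10 m. Combine: 0.0004852 m * 1.7757267e+10 m = 8615826.1 m^2. 1 hectare = 10000 m^2, so 8615826.1 m^2 = 8615826.1 / 10000 = 861.58261 hectare ≈ 861.6 hectare (4 s.f.). Final answer: 861.6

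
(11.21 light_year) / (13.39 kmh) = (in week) 1 light_year = 9.4607305e+15 m, so 11.21 light_year = 11.21 * 9.4607305e+15 = 1.0605479e+17 m. 1 kmh = 0.27777778 m/s, so 13.39 kmh = 13.39 * 0.27777778 = 3.7194444 m/s. Combine: 1.0605479e+17 m / 3.7194444 m/s = 2.851361e+16 s. 1 week = 604800 s, so 2.851361e+16 s = 2.851361e+16 / 604800 = 4.7145519e+10 week ≈ 4.715e+10 week (4 s.f.). Final answer: 4.715e+10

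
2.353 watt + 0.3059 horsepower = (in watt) 2.353 watt = 2.353 W. 1 horsepower = 745.69987 W, so 0.3059 horsepower = 0.3059 * 745.69987 = 228.10959 W. Sum: 2.353 + 228.10959 = 230.46259 W. 230.46259 W = 230.46259 watt ≈ 230.5 watt (4 s.f.). Final answer: 230.5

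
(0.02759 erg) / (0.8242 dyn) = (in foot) 0.001098. Check: 1 erg = 1e-07 J, so 0.02759 erg = 0.02759 * 1e-07 = 2.759e-09 J. 1 dyn = 1e-05 N, so 0.8242 dyn = 0.8242 * 1e-05 = 8.242e-06 N. Combine: 2.759e-09 J / 8.242e-06 N = 0.00033474885 m. 1 foot = 0.3048 m, so 0.00033474885 m = 0.00033474885 / 0.3048 = 0.0010982574 foot ≈ 0.001098 foot (4 s.f.).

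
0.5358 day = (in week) 1 day = 86400 s, so 0.5358 day = 0.5358 * 86400 = 46293.12 s. 1 week = 604800 s, so 46293.12 s = 46293.12 / 604800 = 0.076542857 week ≈ 0.07654 week (4 s.f.). Final answer: 0.07654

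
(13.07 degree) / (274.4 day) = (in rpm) 1 degree = 0.017453293 rad, so 13.07 degree = 13.07 * 0.017453293 = 0.22811453 rad. 1 day = 86400 s, so 274.4 day = 274.4 * 86400 = 23708160 s. Combine: 0.22811453 rad / 23708160 s = 9.621773e-09 rad/s. 1 rpm = 0.10471976 rad/s, so 9.621773e-09 rad/s = 9.621773e-09 / 0.10471976 = 9.1881164e-08 rpm ≈ 9.188e-08 rpm (4 s.f.). Final answer: 9.188e-08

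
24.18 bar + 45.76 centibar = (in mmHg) 1 bar = 100000 Pa, so 24.18 bar = 24.18 * 100000 = 2418000 Pa. 1 centibar = 1000 Pa, so 45.76 centibar = 45.76 * 1000 = 45760 Pa. Sum: 2418000 + 45760 = 2463760 Pa. 1 mmHg = 133.32237 Pa, so 2463760 Pa = 2463760 / 133.32237 = 18479.72 mmHg ≈ 1.848e+04 mmHg (4 s.f.). Final answer: 1.848e+04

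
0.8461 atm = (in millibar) 1 atm = 101325 Pa, so 0.8461 atm = 0.8461 * 101325 = 85731.082 Pa. 1 millibar = 100 Pa, so 85731.082 Pa = 85731.082 / 100 = 857.31082 millibar ≈ 857.3 millibar (4 s.f.). Final answer: 857.3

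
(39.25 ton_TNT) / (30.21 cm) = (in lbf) 1 ton_TNT = 4.184e+09 J, so 39.25 ton_TNT = 39.25 * 4.184e+09 = 1.64222e+11 J. 1 cm = 0.01 m, so 30.21 cm = 30.21 * 0.01 = 0.3021 m. Combine: 1.64222e+11 J / 0.3021 m = 5.4360146e+11 N. 1 lbf = 4.4482216 N, so 5.4360146e+11 N = 5.4360146e+11 / 4.4482216 = 1.2220647e+11 lbf ≈ 1.222e+11 lbf (4 s.f.). Final answer: 1.222e+11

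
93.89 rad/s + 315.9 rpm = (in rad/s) 93.89 rad/s is already in rad/s. 1 rpm = 0.10471976 rad/s, so 315.9 rpm = 315.9 * 0.10471976 = 33.080971 rad/s. Sum: 93.89 + 33.080971 = 126.97097 rad/s. Result: 126.97097 rad/s ≈ 127 rad/s (4 s.f.). Final answer: 127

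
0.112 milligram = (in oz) 3.951e-06. Check: 1 milligram = 1e-06 kg, so 0.112 milligram = 0.112 * 1e-06 = 1.12e-07 kg. 1 oz = 0.028349523 kg, so 1.12e-07 kg = 1.12e-07 / 0.028349523 = 3.9506837e-06 oz ≈ 3.951e-06 oz (4 s.f.).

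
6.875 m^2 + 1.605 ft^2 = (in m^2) 6.875 m^2 is already in m^2. 1 ft^2 = 0.09290304 m^2, so 1.605 ft^2 = 1.605 * 0.09290304 = 0.14910938 m^2. Sum: 6.875 + 0.14910938 = 7.0241094 m^2. Result: 7.0241094 m^2 ≈ 7.024 m^2 (4 s.f.). Final answer: 7.024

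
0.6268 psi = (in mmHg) 32.41. Check: 1 psi = 6894.7573 Pa, so 0.6268 psi = 0.6268 * 6894.7573 = 4321.6339 Pa. 1 mmHg = 133.32237 Pa, so 4321.6339 Pa = 4321.6339 / 133.32237 = 32.41492 mmHg ≈ 32.41 mmHg (4 s.f.).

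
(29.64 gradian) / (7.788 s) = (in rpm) 0.5709. Check: 1 gradian = 0.015707963 rad, so 29.64 gradian = 29.64 * 0.015707963 = 0.46558403 rad. 7.788 s is already in s. Combine: 0.46558403 rad / 7.788 s = 0.059782233 rad/s. 1 rpm = 0.10471976 rad/s, so 0.059782233 rad/s = 0.059782233 / 0.10471976 = 0.57087827 rpm ≈ 0.5709 rpm (4 s.f.).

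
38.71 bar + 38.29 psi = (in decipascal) 4.135e+07. Check: 1 bar = 100000 Pa, so 38.71 bar = 38.71 * 100000 = 3871000 Pa. 1 psi = 6894.7573 Pa, so 38.29 psi = 38.29 * 6894.7573 = 264000.26 Pa. Sum: 3871000 + 264000.26 = 4135000.3 Pa. 1 decipascal = 0.1 Pa, so 4135000.3 Pa = 4135000.3 / 0.1 = 41350003 decipascal ≈ 4.135e+07 decipascal (4 s.f.).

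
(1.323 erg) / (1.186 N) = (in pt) 1 erg = 1e-07 J, so 1.323 erg = 1.323 * 1e-07 = 1.323e-07 J. 1.186 N is already in N. Combine: 1.323e-07 J / 1.186 N = 1.1155143e-07 m. 1 pt = 0.00035277778 m, so 1.1155143e-07 m = 1.1155143e-07 / 0.00035277778 = 0.00031620879 pt ≈ 0.0003162 pt (4 s.f.). Final answer: 0.0003162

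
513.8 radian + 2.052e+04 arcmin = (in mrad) 5.198e+05. Check: 513.8 radian = 513.8 rad. 1 arcmin = 0.00029088821 rad, so 2.052e+04 arcmin = 2.052e+04 * 0.00029088821 = 5.969026 rad. Sum: 513.8 + 5.969026 = 519.76903 rad. 1 mrad = 0.001 rad, so 519.76903 rad = 519.76903 / 0.001 = 519769.03 mrad ≈ 5.198e+05 mrad (4 s.f.).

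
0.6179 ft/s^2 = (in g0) 1 ft/s^2 = 0.3048 m/s^2, so 0.6179 ft/s^2 = 0.6179 * 0.3048 = 0.18833592 m/s^2. 1 g0 = 9.80665 m/s^2, so 0.18833592 m/s^2 = 0.18833592 / 9.80665 = 0.019204919 g0 ≈ 0.0192 g0 (4 s.f.). Final answer: 0.0192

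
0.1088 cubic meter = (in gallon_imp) 0.1088 cubic meter = 0.1088 m^3. 1 gallon_imp = 0.00454609 m^3, so 0.1088 m^3 = 0.1088 / 0.00454609 = 23.932654 gallon_imp ≈ 23.93 gallon_imp (4 s.f.). Final answer: 23.93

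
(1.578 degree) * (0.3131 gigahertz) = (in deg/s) 4.941e+08. Check: 1 degree = 0.017453293 rad, so 1.578 degree = 1.578 * 0.017453293 = 0.027541296 rad. 1 gigahertz = 1e+09 Hz, so 0.3131 gigahertz = 0.3131 * 1e+09 = 3.131e+08 Hz. Combine: 0.027541296 rad * 3.131e+08 Hz = 8623179.7 rad/s. 1 deg/s = 0.017453293 rad/s, so 8623179.7 rad/s = 8623179.7 / 0.017453293 = 4.940718e+08 deg/s ≈ 4.941e+08 deg/s (4 s.f.).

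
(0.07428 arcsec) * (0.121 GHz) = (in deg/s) 2497. Check: 1 arcsec = 4.8481368e-06 rad, so 0.07428 arcsec = 0.07428 * 4.8481368e-06 = 3.601196e-07 rad. 1 GHz = 1e+09 Hz, so 0.121 GHz = 0.121 * 1e+09 = 1.21e+08 Hz. Combine: 3.601196e-07 rad * 1.21e+08 Hz = 43.574472 rad/s. 1 deg/s = 0.017453293 rad/s, so 43.574472 rad/s = 43.574472 / 0.017453293 = 2496.6333 deg/s ≈ 2497 deg/s (4 s.f.).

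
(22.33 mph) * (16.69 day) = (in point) 4.08e+10. Check: 1 mph = 0.44704 m/s, so 22.33 mph = 22.33 * 0.44704 = 9.9824032 m/s. 1 day = 86400 s, so 16.69 day = 16.69 * 86400 = 1442016 s. Combine: 9.9824032 m/s * 1442016 s = 14394785 m. 1 point = 0.00035277778 m, so 14394785 m = 14394785 / 0.00035277778 = 4.0804115e+10 point ≈ 4.08e+10 point (4 s.f.).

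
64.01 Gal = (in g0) 0.06527. Check: 1 Gal = 0.01 m/s^2, so 64.01 Gal = 64.01 * 0.01 = 0.6401 m/s^2. 1 g0 = 9.80665 m/s^2, so 0.6401 m/s^2 = 0.6401 / 9.80665 = 0.065272035 g0 ≈ 0.06527 g0 (4 s.f.).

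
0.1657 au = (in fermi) 1 au = 1.4959787e+11 m, so 0.1657 au = 0.1657 * 1.4959787e+11 = 2.4788367e+10 m. 1 fermi = 1e-15 m, so 2.4788367e+10 m = 2.4788367e+10 / 1e-15 = 2.4788367e+25 fermi ≈ 2.479e+25 fermi (4 s.f.). Final answer: 2.479e+25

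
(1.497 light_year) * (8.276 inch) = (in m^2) 1 light_year = 9.4607305e+15 m, so 1.497 light_year = 1.497 * 9.4607305e+15 = 1.4162714e+16 m. 1 inch = 0.0254 m, so 8.276 inch = 8.276 * 0.0254 = 0.2102104 m. Combine: 1.4162714e+16 m * 0.2102104 m = 2.9771497e+15 m^2. Result: 2.9771497e+15 m^2 ≈ 2.977e+15 m^2 (4 s.f.). Final answer: 2.977e+15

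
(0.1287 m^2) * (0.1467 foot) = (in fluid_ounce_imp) 0.1287 m^2 is already in m^2. 1 foot = 0.3048 m, so 0.1467 foot = 0.1467 * 0.3048 = 0.04471416 m. Combine: 0.1287 m^2 * 0.04471416 m = 0.0057547124 m^3. 1 fluid_ounce_imp = 2.8413063e-05 m^3, so 0.0057547124 m^3 = 0.0057547124 / 2.8413063e-05 = 202.53756 fluid_ounce_imp ≈ 202.5 fluid_ounce_imp (4 s.f.). Final answer: 202.5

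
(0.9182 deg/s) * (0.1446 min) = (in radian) 1 deg/s = 0.017453293 rad/s, so 0.9182 deg/s = 0.9182 * 0.017453293 = 0.016025613 rad/s. 1 min = 60 s, so 0.1446 min = 0.1446 * 60 = 8.676 s. Combine: 0.016025613 rad/s * 8.676 s = 0.13903822 rad. 0.13903822 rad = 0.13903822 radian ≈ 0.139 radian (4 s.f.). Final answer: 0.139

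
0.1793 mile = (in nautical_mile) 0.1558. Check: 1 mile = 1609.344 m, so 0.1793 mile = 0.1793 * 1609.344 = 288.55538 m. 1 nautical_mile = 1852 m, so 288.55538 m = 288.55538 / 1852 = 0.15580744 nautical_mile ≈ 0.1558 nautical_mile (4 s.f.).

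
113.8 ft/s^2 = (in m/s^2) 1 ft/s^2 = 0.3048 m/s^2, so 113.8 ft/s^2 = 113.8 * 0.3048 = 34.68624 m/s^2. Result: 34.68624 m/s^2 ≈ 34.69 m/s^2 (4 s.f.). Final answer: 34.69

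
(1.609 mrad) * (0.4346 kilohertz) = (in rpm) 1 mrad = 0.001 rad, so 1.609 mrad = 1.609 * 0.001 = 0.001609 rad. 1 kilohertz = 1000 Hz, so 0.4346 kilohertz = 0.4346 * 1000 = 434.6 Hz. Combine: 0.001609 rad * 434.6 Hz = 0.6992714 rad/s. 1 rpm = 0.10471976 rad/s, so 0.6992714 rad/s = 0.6992714 / 0.10471976 = 6.67755 rpm ≈ 6.678 rpm (4 s.f.). Final answer: 6.678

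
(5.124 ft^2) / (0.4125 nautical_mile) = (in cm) 1 ft^2 = 0.09290304 m^2, so 5.124 ft^2 = 5.124 * 0.09290304 = 0.47603518 m^2. 1 nautical_mile = 1852 m, so 0.4125 nautical_mile = 0.4125 * 1852 = 763.95 m. Combine: 0.47603518 m^2 / 763.95 m = 0.00062312347 m. 1 cm = 0.01 m, so 0.00062312347 m = 0.00062312347 / 0.01 = 0.062312347 cm ≈ 0.06231 cm (4 s.f.). Final answer: 0.06231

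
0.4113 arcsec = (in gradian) 0.0001269. Check: 1 arcsec = 4.8481368e-06 rad, so 0.4113 arcsec = 0.4113 * 4.8481368e-06 = 1.9940387e-06 rad. 1 gradian = 0.015707963 rad, so 1.9940387e-06 rad = 1.9940387e-06 / 0.015707963 = 0.00012694444 gradian ≈ 0.0001269 gradian (4 s.f.).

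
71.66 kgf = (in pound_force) 158. Check: 1 kgf = 9.80665 N, so 71.66 kgf = 71.66 * 9.80665 = 702.74454 N. 1 pound_force = 4.4482216 N, so 702.74454 N = 702.74454 / 4.4482216 = 157.98326 pound_force ≈ 158 pound_force (4 s.f.).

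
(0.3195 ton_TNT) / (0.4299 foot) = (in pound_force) 2.293e+09. Check: 1 ton_TNT = 4.184e+09 J, so 0.3195 ton_TNT = 0.3195 * 4.184e+09 = 1.336788e+09 J. 1 foot = 0.3048 m, so 0.4299 foot = 0.4299 * 0.3048 = 0.13103352 m. Combine: 1.336788e+09 J / 0.13103352 m = 1.0201878e+10 N. 1 pound_force = 4.4482216 N, so 1.0201878e+10 N = 1.0201878e+10 / 4.4482216 = 2.2934734e+09 pound_force ≈ 2.293e+09 pound_force (4 s.f.).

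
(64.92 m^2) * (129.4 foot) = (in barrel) 1.611e+04. Check: 64.92 m^2 is already in m^2. 1 foot = 0.3048 m, so 129.4 foot = 129.4 * 0.3048 = 39.44112 m. Combine: 64.92 m^2 * 39.44112 m = 2560.5175 m^3. 1 barrel = 0.15898729 m^3, so 2560.5175 m^3 = 2560.5175 / 0.15898729 = 16105.171 barrel ≈ 1.611e+04 barrel (4 s.f.).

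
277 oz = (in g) 1 oz = 0.028349523 kg, so 277 oz = 277 * 0.028349523 = 7.8528179 kg. 1 g = 0.001 kg, so 7.8528179 kg = 7.8528179 / 0.001 = 7852.8179 g ≈ 7853 g (4 s.f.). Final answer: 7853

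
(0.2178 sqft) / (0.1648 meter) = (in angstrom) 1 sqft = 0.09290304 m^2, so 0.2178 sqft = 0.2178 * 0.09290304 = 0.020234282 m^2. 0.1648 meter = 0.1648 m. Combine: 0.020234282 m^2 / 0.1648 m = 0.12278084 m. 1 angstrom = 1e-10 m, so 0.12278084 m = 0.12278084 / 1e-10 = 1.2278084e+09 angstrom ≈ 1.228e+09 angstrom (4 s.f.). Final answer: 1.228e+09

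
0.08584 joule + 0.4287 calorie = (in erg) 0.08584 joule = 0.08584 J. 1 calorie = 4.184 J, so 0.4287 calorie = 0.4287 * 4.184 = 1.7936808 J. Sum: 0.08584 + 1.7936808 = 1.8795208 J. 1 erg = 1e-07 J, so 1.8795208 J = 1.8795208 / 1e-07 = 18795208 erg ≈ 1.88e+07 erg (4 s.f.). Final answer: 1.88e+07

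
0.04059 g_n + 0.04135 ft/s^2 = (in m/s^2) 1 g_n = 9.80665 m/s^2, so 0.04059 g_n = 0.04059 * 9.80665 = 0.39805192 m/s^2. 1 ft/s^2 = 0.3048 m/s^2, so 0.04135 ft/s^2 = 0.04135 * 0.3048 = 0.01260348 m/s^2. Sum: 0.39805192 + 0.01260348 = 0.4106554 m/s^2. Result: 0.4106554 m/s^2 ≈ 0.4107 m/s^2 (4 s.f.). Final answer: 0.4107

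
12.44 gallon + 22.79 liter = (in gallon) 18.46. Check: 1 gallon = 0.0037854118 m^3, so 12.44 gallon = 12.44 * 0.0037854118 = 0.047090523 m^3. 1 liter = 0.001 m^3, so 22.79 liter = 22.79 * 0.001 = 0.02279 m^3. Sum: 0.047090523 + 0.02279 = 0.069880523 m^3. 1 gallon = 0.0037854118 m^3, so 0.069880523 m^3 = 0.069880523 / 0.0037854118 = 18.460481 gallon ≈ 18.46 gallon (4 s.f.).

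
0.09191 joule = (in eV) 0.09191 joule = 0.09191 J. 1 eV = 1.6021766e-19 J, so 0.09191 J = 0.09191 / 1.6021766e-19 = 5.736571e+17 eV ≈ 5.737e+17 eV (4 s.f.). Final answer: 5.737e+17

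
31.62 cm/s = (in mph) 1 cm/s = 0.01 m/s, so 31.62 cm/s = 31.62 * 0.01 = 0.3162 m/s. 1 mph = 0.44704 m/s, so 0.3162 m/s = 0.3162 / 0.44704 = 0.70731926 mph ≈ 0.7073 mph (4 s.f.). Final answer: 0.7073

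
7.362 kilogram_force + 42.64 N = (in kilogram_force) 11.71. Check: 1 kilogram_force = 9.80665 N, so 7.362 kilogram_force = 7.362 * 9.80665 = 72.196557 N. 42.64 N is already in N. Sum: 72.196557 + 42.64 = 114.83656 N. 1 kilogram_force = 9.80665 N, so 114.83656 N = 114.83656 / 9.80665 = 11.71007 kilogram_force ≈ 11.71 kilogram_force (4 s.f.).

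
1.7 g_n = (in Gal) 1667. Check: 1 g_n = 9.80665 m/s^2, so 1.7 g_n = 1.7 * 9.80665 = 16.671305 m/s^2. 1 Gal = 0.01 m/s^2, so 16.671305 m/s^2 = 16.671305 / 0.01 = 1667.1305 Gal ≈ 1667 Gal (4 s.f.).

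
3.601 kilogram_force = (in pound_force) 1 kilogram_force = 9.80665 N, so 3.601 kilogram_force = 3.601 * 9.80665 = 35.313747 N. 1 pound_force = 4.4482216 N, so 35.313747 N = 35.313747 / 4.4482216 = 7.9388461 pound_force ≈ 7.939 pound_force (4 s.f.). Final answer: 7.939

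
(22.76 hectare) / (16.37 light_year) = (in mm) 1.47e-09. Check: 1 hectare = 10000 m^2, so 22.76 hectare = 22.76 * 10000 = 227600 m^2. 1 light_year = 9.4607305e+15 m, so 16.37 light_year = 16.37 * 9.4607305e+15 = 1.5487216e+17 m. Combine: 227600 m^2 / 1.5487216e+17 m = 1.4695992e-12 m. 1 mm = 0.001 m, so 1.4695992e-12 m = 1.4695992e-12 / 0.001 = 1.4695992e-09 mm ≈ 1.47e-09 mm (4 s.f.).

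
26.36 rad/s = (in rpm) 1 rpm = 0.10471976 rad/s, so 26.36 rad/s = 26.36 / 0.10471976 = 251.71946 rpm ≈ 251.7 rpm (4 s.f.). Final answer: 251.7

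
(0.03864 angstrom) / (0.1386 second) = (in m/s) 2.788e-11. Check: 1 angstrom = 1e-10 m, so 0.03864 angstrom = 0.03864 * 1e-10 = 3.864e-12 m. 0.1386 second = 0.1386 s. Combine: 3.864e-12 m / 0.1386 s = 2.7878788e-11 m/s. Result: 2.7878788e-11 m/s ≈ 2.788e-11 m/s (4 s.f.).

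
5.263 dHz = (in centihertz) 1 dHz = 0.1 Hz, so 5.263 dHz = 5.263 * 0.1 = 0.5263 Hz. 1 centihertz = 0.01 Hz, so 0.5263 Hz = 0.5263 / 0.01 = 52.63 centihertz. Final answer: 52.63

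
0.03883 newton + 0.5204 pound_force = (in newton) 0.03883 newton = 0.03883 N. 1 pound_force = 4.4482216 N, so 0.5204 pound_force = 0.5204 * 4.4482216 = 2.3148545 N. Sum: 0.03883 + 2.3148545 = 2.3536845 N. 2.3536845 N = 2.3536845 newton ≈ 2.354 newton (4 s.f.). Final answer: 2.354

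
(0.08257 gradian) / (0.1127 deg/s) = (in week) 1.09e-06. Check: 1 gradian = 0.015707963 rad, so 0.08257 gradian = 0.08257 * 0.015707963 = 0.0012970065 rad. 1 deg/s = 0.017453293 rad/s, so 0.1127 deg/s = 0.1127 * 0.017453293 = 0.0019669861 rad/s. Combine: 0.0012970065 rad / 0.0019669861 rad/s = 0.65938776 s. 1 week = 604800 s, so 0.65938776 s = 0.65938776 / 604800 = 1.0902575e-06 week ≈ 1.09e-06 week (4 s.f.).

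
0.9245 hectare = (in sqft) 1 hectare = 10000 m^2, so 0.9245 hectare = 0.9245 * 10000 = 9245 m^2. 1 sqft = 0.09290304 m^2, so 9245 m^2 = 9245 / 0.09290304 = 99512.352 sqft ≈ 9.951e+04 sqft (4 s.f.). Final answer: 9.951e+04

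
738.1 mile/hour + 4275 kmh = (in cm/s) 1.517e+05. Check: 1 mile/hour = 0.44704 m/s, so 738.1 mile/hour = 738.1 * 0.44704 = 329.96022 m/s. 1 kmh = 0.27777778 m/s, so 4275 kmh = 4275 * 0.27777778 = 1187.5 m/s. Sum: 329.96022 + 1187.5 = 1517.4602 m/s. 1 cm/s = 0.01 m/s, so 1517.4602 m/s = 1517.4602 / 0.01 = 151746.02 cm/s ≈ 1.517e+05 cm/s (4 s.f.).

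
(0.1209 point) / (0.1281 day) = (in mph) 8.62e-09. Check: 1 point = 0.00035277778 m, so 0.1209 point = 0.1209 * 0.00035277778 = 4.2650833e-05 m. 1 day = 86400 s, so 0.1281 day = 0.1281 * 86400 = 11067.84 s. Combine: 4.2650833e-05 m / 11067.84 s = 3.8535824e-09 m/s. 1 mph = 0.44704 m/s, so 3.8535824e-09 m/s = 3.8535824e-09 / 0.44704 = 8.6202183e-09 mph ≈ 8.62e-09 mph (4 s.f.).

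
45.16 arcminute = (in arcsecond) 2710. Check: 1 arcminute = 0.00029088821 rad, so 45.16 arcminute = 45.16 * 0.00029088821 = 0.013136512 rad. 1 arcsecond = 4.8481368e-06 rad, so 0.013136512 rad = 0.013136512 / 4.8481368e-06 = 2709.6 arcsecond ≈ 2710 arcsecond (4 s.f.).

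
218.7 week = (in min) 1 week = 604800 s, so 218.7 week = 218.7 * 604800 = 1.3226976e+08 s. 1 min = 60 s, so 1.3226976e+08 s = 1.3226976e+08 / 60 = 2204496 min ≈ 2.204e+06 min (4 s.f.). Final answer: 2.204e+06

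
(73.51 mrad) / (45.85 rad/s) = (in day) 1 mrad = 0.001 rad, so 73.51 mrad = 73.51 * 0.001 = 0.07351 rad. 45.85 rad/s is already in rad/s. Combine: 0.07351 rad / 45.85 rad/s = 0.0016032715 s. 1 day = 86400 s, so 0.0016032715 s = 0.0016032715 / 86400 = 1.8556384e-08 day ≈ 1.856e-08 day (4 s.f.). Final answer: 1.856e-08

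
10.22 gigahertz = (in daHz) 1 gigahertz = 1e+09 Hz, so 10.22 gigahertz = 10.22 * 1e+09 = 1.022e+10 Hz. 1 daHz = 10 Hz, so 1.022e+10 Hz = 1.022e+10 / 10 = 1.022e+09 daHz. Final answer: 1.022e+09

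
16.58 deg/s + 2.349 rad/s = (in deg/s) 151.2. Check: 1 deg/s = 0.017453293 rad/s, so 16.58 deg/s = 16.58 * 0.017453293 = 0.28937559 rad/s. 2.349 rad/s is already in rad/s. Sum: 0.28937559 + 2.349 = 2.6383756 rad/s. 1 deg/s = 0.017453293 rad/s, so 2.6383756 rad/s = 2.6383756 / 0.017453293 = 151.16779 deg/s ≈ 151.2 deg/s (4 s.f.).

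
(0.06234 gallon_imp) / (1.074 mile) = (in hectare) 1 gallon_imp = 0.00454609 m^3, so 0.06234 gallon_imp = 0.06234 * 0.00454609 = 0.00028340325 m^3. 1 mile = 1609.344 m, so 1.074 mile = 1.074 * 1609.344 = 1728.4355 m. Combine: 0.00028340325 m^3 / 1728.4355 m = 1.6396519e-07 m^2. 1 hectare = 10000 m^2, so 1.6396519e-07 m^2 = 1.6396519e-07 / 10000 = 1.6396519e-11 hectare ≈ 1.64e-11 hectare (4 s.f.). Final answer: 1.64e-11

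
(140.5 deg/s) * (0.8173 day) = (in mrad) 1.732e+08. Check: 1 deg/s = 0.017453293 rad/s, so 140.5 deg/s = 140.5 * 0.017453293 = 2.4521876 rad/s. 1 day = 86400 s, so 0.8173 day = 0.8173 * 86400 = 70614.72 s. Combine: 2.4521876 rad/s * 70614.72 s = 173160.54 rad. 1 mrad = 0.001 rad, so 173160.54 rad = 173160.54 / 0.001 = 1.7316054e+08 mrad ≈ 1.732e+08 mrad (4 s.f.).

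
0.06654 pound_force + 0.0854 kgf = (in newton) 1.133. Check: 1 pound_force = 4.4482216 N, so 0.06654 pound_force = 0.06654 * 4.4482216 = 0.29598467 N. 1 kgf = 9.80665 N, so 0.0854 kgf = 0.0854 * 9.80665 = 0.83748791 N. Sum: 0.29598467 + 0.83748791 = 1.1334726 N. 1.1334726 N = 1.1334726 newton ≈ 1.133 newton (4 s.f.).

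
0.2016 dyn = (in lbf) 4.532e-07. Check: 1 dyn = 1e-05 N, so 0.2016 dyn = 0.2016 * 1e-05 = 2.016e-06 N. 1 lbf = 4.4482216 N, so 2.016e-06 N = 2.016e-06 / 4.4482216 = 4.5321483e-07 lbf ≈ 4.532e-07 lbf (4 s.f.).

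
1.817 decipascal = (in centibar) 1 decipascal = 0.1 Pa, so 1.817 decipascal = 1.817 * 0.1 = 0.1817 Pa. 1 centibar = 1000 Pa, so 0.1817 Pa = 0.1817 / 1000 = 0.0001817 centibar. Final answer: 0.0001817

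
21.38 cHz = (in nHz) 1 cHz = 0.01 Hz, so 21.38 cHz = 21.38 * 0.01 = 0.2138 Hz. 1 nHz = 1e-09 Hz, so 0.2138 Hz = 0.2138 / 1e-09 = 2.138e+08 nHz. Final answer: 2.138e+08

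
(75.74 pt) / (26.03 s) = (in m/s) 0.001026. Check: 1 pt = 0.00035277778 m, so 75.74 pt = 75.74 * 0.00035277778 = 0.026719389 m. 26.03 s is already in s. Combine: 0.026719389 m / 26.03 s = 0.0010264844 m/s. Result: 0.0010264844 m/s ≈ 0.001026 m/s (4 s.f.).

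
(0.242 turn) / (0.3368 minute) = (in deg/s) 4.311. Check: 1 turn = 6.2831853 rad, so 0.242 turn = 0.242 * 6.2831853 = 1.5205308 rad. 1 minute = 60 s, so 0.3368 minute = 0.3368 * 60 = 20.208 s. Combine: 1.5205308 rad / 20.208 s = 0.075244005 rad/s. 1 deg/s = 0.017453293 rad/s, so 0.075244005 rad/s = 0.075244005 / 0.017453293 = 4.3111639 deg/s ≈ 4.311 deg/s (4 s.f.).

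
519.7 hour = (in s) 1 hour = 3600 s, so 519.7 hour = 519.7 * 3600 = 1870920 s. Result: 1870920 s ≈ 1.871e+06 s (4 s.f.). Final answer: 1.871e+06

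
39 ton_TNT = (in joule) 1.632e+11. Check: 1 ton_TNT = 4.184e+09 J, so 39 ton_TNT = 39 * 4.184e+09 = 1.63176e+11 J. 1.63176e+11 J = 1.63176e+11 joule ≈ 1.632e+11 joule (4 s.f.).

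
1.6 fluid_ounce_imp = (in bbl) 1 fluid_ounce_imp = 2.8413063e-05 m^3, so 1.6 fluid_ounce_imp = 1.6 * 2.8413063e-05 = 4.54609e-05 m^3. 1 bbl = 0.15898729 m^3, so 4.54609e-05 m^3 = 4.54609e-05 / 0.15898729 = 0.00028594046 bbl ≈ 0.0002859 bbl (4 s.f.). Final answer: 0.0002859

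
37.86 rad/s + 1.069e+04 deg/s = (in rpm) 2143. Check: 37.86 rad/s is already in rad/s. 1 deg/s = 0.017453293 rad/s, so 1.069e+04 deg/s = 1.069e+04 * 0.017453293 = 186.5757 rad/s. Sum: 37.86 + 186.5757 = 224.4357 rad/s. 1 rpm = 0.10471976 rad/s, so 224.4357 rad/s = 224.4357 / 0.10471976 = 2143.203 rpm ≈ 2143 rpm (4 s.f.).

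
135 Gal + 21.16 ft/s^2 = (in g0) 0.7953. Check: 1 Gal = 0.01 m/s^2, so 135 Gal = 135 * 0.01 = 1.35 m/s^2. 1 ft/s^2 = 0.3048 m/s^2, so 21.16 ft/s^2 = 21.16 * 0.3048 = 6.449568 m/s^2. Sum: 1.35 + 6.449568 = 7.799568 m/s^2. 1 g0 = 9.80665 m/s^2, so 7.799568 m/s^2 = 7.799568 / 9.80665 = 0.79533459 g0 ≈ 0.7953 g0 (4 s.f.).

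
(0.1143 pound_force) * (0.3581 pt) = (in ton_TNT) 1.535e-14. Check: 1 pound_force = 4.4482216 N, so 0.1143 pound_force = 0.1143 * 4.4482216 = 0.50843173 N. 1 pt = 0.00035277778 m, so 0.3581 pt = 0.3581 * 0.00035277778 = 0.00012632972 m. Combine: 0.50843173 N * 0.00012632972 m = 6.4230039e-05 J. 1 ton_TNT = 4.184e+09 J, so 6.4230039e-05 J = 6.4230039e-05 / 4.184e+09 = 1.5351348e-14 ton_TNT ≈ 1.535e-14 ton_TNT (4 s.f.).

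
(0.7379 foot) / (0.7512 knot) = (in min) 1 foot = 0.3048 m, so 0.7379 foot = 0.7379 * 0.3048 = 0.22491192 m. 1 knot = 0.51444444 m/s, so 0.7512 knot = 0.7512 * 0.51444444 = 0.38645067 m/s. Combine: 0.22491192 m / 0.38645067 m/s = 0.58199387 s. 1 min = 60 s, so 0.58199387 s = 0.58199387 / 60 = 0.0096998979 min ≈ 0.0097 min (4 s.f.). Final answer: 0.0097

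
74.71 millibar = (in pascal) 7471. Check: 1 millibar = 100 Pa, so 74.71 millibar = 74.71 * 100 = 7471 Pa. 7471 Pa = 7471 pascal.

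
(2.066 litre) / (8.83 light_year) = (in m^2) 1 litre = 0.001 m^3, so 2.066 litre = 2.066 * 0.001 = 0.002066 m^3. 1 light_year = 9.4607305e+15 m, so 8.83 light_year = 8.83 * 9.4607305e+15 = 8.353825e+16 m. Combine: 0.002066 m^3 / 8.353825e+16 m = 2.4731186e-20 m^2. Result: 2.4731186e-20 m^2 ≈ 2.473e-20 m^2 (4 s.f.). Final answer: 2.473e-20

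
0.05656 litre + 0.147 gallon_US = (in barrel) 0.003856. Check: 1 litre = 0.001 m^3, so 0.05656 litre = 0.05656 * 0.001 = 5.656e-05 m^3. 1 gallon_US = 0.0037854118 m^3, so 0.147 gallon_US = 0.147 * 0.0037854118 = 0.00055645553 m^3. Sum: 5.656e-05 + 0.00055645553 = 0.00061301553 m^3. 1 barrel = 0.15898729 m^3, so 0.00061301553 m^3 = 0.00061301553 / 0.15898729 = 0.0038557517 barrel ≈ 0.003856 barrel (4 s.f.).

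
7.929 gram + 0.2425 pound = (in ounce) 4.16. Check: 1 gram = 0.001 kg, so 7.929 gram = 7.929 * 0.001 = 0.007929 kg. 1 pound = 0.45359237 kg, so 0.2425 pound = 0.2425 * 0.45359237 = 0.10999615 kg. Sum: 0.007929 + 0.10999615 = 0.11792515 kg. 1 ounce = 0.028349523 kg, so 0.11792515 kg = 0.11792515 / 0.028349523 = 4.1596872 ounce ≈ 4.16 ounce (4 s.f.).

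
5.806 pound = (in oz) 92.9. Check: 1 pound = 0.45359237 kg, so 5.806 pound = 5.806 * 0.45359237 = 2.6335573 kg. 1 oz = 0.028349523 kg, so 2.6335573 kg = 2.6335573 / 0.028349523 = 92.896 oz ≈ 92.9 oz (4 s.f.).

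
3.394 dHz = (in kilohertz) 1 dHz = 0.1 Hz, so 3.394 dHz = 3.394 * 0.1 = 0.3394 Hz. 1 kilohertz = 1000 Hz, so 0.3394 Hz = 0.3394 / 1000 = 0.0003394 kilohertz. Final answer: 0.0003394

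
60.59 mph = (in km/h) 97.51. Check: 1 mph = 0.44704 m/s, so 60.59 mph = 60.59 * 0.44704 = 27.086154 m/s. 1 km/h = 0.27777778 m/s, so 27.086154 m/s = 27.086154 / 0.27777778 = 97.510153 km/h ≈ 97.51 km/h (4 s.f.).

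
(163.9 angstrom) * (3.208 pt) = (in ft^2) 1.997e-10. Check: 1 angstrom = 1e-10 m, so 163.9 angstrom = 163.9 * 1e-10 = 1.639e-08 m. 1 pt = 0.00035277778 m, so 3.208 pt = 3.208 * 0.00035277778 = 0.0011317111 m. Combine: 1.639e-08 m * 0.0011317111 m = 1.8548745e-11 m^2. 1 ft^2 = 0.09290304 m^2, so 1.8548745e-11 m^2 = 1.8548745e-11 / 0.09290304 = 1.9965703e-10 ft^2 ≈ 1.997e-10 ft^2 (4 s.f.).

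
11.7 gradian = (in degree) 1 gradian = 0.015707963 rad, so 11.7 gradian = 11.7 * 0.015707963 = 0.18378317 rad. 1 degree = 0.017453293 rad, so 0.18378317 rad = 0.18378317 / 0.017453293 = 10.53 degree. Final answer: 10.53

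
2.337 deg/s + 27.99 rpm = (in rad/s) 2.972. Check: 1 deg/s = 0.017453293 rad/s, so 2.337 deg/s = 2.337 * 0.017453293 = 0.040788345 rad/s. 1 rpm = 0.10471976 rad/s, so 27.99 rpm = 27.99 * 0.10471976 = 2.9311059 rad/s. Sum: 0.040788345 + 2.9311059 = 2.9718943 rad/s. Result: 2.9718943 rad/s ≈ 2.972 rad/s (4 s.f.).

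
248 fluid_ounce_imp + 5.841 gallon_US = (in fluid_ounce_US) 1 fluid_ounce_imp = 2.8413063e-05 m^3, so 248 fluid_ounce_imp = 248 * 2.8413063e-05 = 0.0070464395 m^3. 1 gallon_US = 0.0037854118 m^3, so 5.841 gallon_US = 5.841 * 0.0037854118 = 0.02211059 m^3. Sum: 0.0070464395 + 0.02211059 = 0.02915703 m^3. 1 fluid_ounce_US = 2.957353e-05 m^3, so 0.02915703 m^3 = 0.02915703 / 2.957353e-05 = 985.91647 fluid_ounce_US ≈ 985.9 fluid_ounce_US (4 s.f.). Final answer: 985.9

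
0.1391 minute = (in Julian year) 1 minute = 60 s, so 0.1391 minute = 0.1391 * 60 = 8.346 s. 1 Julian year = 31557600 s, so 8.346 s = 8.346 / 31557600 = 2.6446878e-07 Julian year ≈ 2.645e-07 Julian year (4 s.f.). Final answer: 2.645e-07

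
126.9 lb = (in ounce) 2030. Check: 1 lb = 0.45359237 kg, so 126.9 lb = 126.9 * 0.45359237 = 57.560872 kg. 1 ounce = 0.028349523 kg, so 57.560872 kg = 57.560872 / 0.028349523 = 2030.4 ounce ≈ 2030 ounce (4 s.f.).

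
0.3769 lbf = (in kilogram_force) 1 lbf = 4.4482216 N, so 0.3769 lbf = 0.3769 * 4.4482216 = 1.6765347 N. 1 kilogram_force = 9.80665 N, so 1.6765347 N = 1.6765347 / 9.80665 = 0.17095896 kilogram_force ≈ 0.171 kilogram_force (4 s.f.). Final answer: 0.171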